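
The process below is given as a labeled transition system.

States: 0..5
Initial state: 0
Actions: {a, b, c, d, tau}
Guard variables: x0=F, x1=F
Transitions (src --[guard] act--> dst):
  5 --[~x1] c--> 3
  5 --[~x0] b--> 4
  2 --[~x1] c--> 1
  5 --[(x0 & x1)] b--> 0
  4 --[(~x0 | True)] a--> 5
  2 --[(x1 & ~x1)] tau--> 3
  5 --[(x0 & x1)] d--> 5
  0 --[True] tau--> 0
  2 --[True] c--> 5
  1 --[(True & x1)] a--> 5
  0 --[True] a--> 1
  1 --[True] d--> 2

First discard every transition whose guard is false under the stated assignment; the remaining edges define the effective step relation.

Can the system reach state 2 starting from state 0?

8 transition(s) survive guard evaluation.
L0 = {0}
L1 = {1}  now seen {0,1}
L2 = {2}  now seen {0,1,2}
L3 = {5}  now seen {0,1,2,5}
L4 = {3,4}  now seen {0,1,2,3,4,5}
R = {0,1,2,3,4,5}
Path to 2: a·d

Answer: REACHABLE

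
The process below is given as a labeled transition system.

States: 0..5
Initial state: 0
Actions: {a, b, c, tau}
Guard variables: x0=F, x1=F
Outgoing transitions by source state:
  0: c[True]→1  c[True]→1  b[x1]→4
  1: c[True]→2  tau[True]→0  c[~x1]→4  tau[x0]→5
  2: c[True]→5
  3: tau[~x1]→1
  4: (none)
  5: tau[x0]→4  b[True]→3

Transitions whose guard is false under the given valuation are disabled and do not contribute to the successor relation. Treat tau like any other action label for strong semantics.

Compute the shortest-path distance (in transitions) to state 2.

BFS to 2:
  L0 = {0}
  L1 = {1}
  L2 = {2,4}
2 enters at depth 2; path c·c

Answer: 2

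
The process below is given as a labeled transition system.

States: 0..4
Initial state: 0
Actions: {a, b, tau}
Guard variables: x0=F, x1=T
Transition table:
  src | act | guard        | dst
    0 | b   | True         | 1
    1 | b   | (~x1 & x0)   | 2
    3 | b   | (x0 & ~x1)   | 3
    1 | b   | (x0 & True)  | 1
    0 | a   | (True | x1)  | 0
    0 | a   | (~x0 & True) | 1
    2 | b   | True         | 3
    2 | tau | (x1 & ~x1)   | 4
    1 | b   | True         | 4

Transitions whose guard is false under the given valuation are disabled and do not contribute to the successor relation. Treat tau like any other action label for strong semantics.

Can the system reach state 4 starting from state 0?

Answer: REACHABLE

Analysis:
Guard filter leaves 5 enabled edge(s).
Layer 0: {0}
Layer 1: {1}  cumulative {0,1}
Layer 2: {4}  cumulative {0,1,4}
R = {0,1,4}
Path to 4: b·b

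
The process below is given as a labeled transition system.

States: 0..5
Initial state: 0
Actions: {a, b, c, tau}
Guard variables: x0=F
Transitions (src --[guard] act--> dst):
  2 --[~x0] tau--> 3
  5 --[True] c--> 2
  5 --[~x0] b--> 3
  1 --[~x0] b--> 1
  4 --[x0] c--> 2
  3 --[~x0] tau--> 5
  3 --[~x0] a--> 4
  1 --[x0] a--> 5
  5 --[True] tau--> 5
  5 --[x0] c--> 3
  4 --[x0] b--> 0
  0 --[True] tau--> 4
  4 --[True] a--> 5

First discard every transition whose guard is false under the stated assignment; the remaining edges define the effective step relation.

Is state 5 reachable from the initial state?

Answer: REACHABLE

Working:
After dropping false guards: 9 live edges.
L0 = {0}
L1 = {4}  cumulative {0,4}
L2 = {5}  cumulative {0,4,5}
L3 = {2,3}  cumulative {0,2,3,4,5}
Reachable = {0,2,3,4,5}
witness 5: tau·a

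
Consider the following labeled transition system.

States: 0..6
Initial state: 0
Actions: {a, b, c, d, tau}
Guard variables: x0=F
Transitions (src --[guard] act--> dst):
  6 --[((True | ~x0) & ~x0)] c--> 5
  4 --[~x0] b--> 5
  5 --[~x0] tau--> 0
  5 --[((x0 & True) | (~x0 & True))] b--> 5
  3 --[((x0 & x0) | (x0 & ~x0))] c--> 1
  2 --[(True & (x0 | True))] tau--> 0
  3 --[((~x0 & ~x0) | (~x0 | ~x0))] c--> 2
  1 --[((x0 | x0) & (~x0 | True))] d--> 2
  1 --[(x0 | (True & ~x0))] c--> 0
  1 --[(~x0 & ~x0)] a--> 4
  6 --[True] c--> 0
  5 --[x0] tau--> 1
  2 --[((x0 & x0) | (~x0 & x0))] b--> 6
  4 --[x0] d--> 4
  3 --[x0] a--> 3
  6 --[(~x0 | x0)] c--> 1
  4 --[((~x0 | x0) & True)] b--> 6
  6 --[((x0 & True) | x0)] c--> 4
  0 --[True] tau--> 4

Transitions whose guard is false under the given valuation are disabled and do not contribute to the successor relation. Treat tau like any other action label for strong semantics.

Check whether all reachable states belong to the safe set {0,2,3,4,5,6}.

Allowed set {0,2,3,4,5,6}
R = {0,1,4,5,6}
  0: ✓
  1: outside
  4: ✓
  5: ✓
  6: ✓
counterexample path to 1: tau·b·c

Answer: INVARIANT VIOLATED at state 1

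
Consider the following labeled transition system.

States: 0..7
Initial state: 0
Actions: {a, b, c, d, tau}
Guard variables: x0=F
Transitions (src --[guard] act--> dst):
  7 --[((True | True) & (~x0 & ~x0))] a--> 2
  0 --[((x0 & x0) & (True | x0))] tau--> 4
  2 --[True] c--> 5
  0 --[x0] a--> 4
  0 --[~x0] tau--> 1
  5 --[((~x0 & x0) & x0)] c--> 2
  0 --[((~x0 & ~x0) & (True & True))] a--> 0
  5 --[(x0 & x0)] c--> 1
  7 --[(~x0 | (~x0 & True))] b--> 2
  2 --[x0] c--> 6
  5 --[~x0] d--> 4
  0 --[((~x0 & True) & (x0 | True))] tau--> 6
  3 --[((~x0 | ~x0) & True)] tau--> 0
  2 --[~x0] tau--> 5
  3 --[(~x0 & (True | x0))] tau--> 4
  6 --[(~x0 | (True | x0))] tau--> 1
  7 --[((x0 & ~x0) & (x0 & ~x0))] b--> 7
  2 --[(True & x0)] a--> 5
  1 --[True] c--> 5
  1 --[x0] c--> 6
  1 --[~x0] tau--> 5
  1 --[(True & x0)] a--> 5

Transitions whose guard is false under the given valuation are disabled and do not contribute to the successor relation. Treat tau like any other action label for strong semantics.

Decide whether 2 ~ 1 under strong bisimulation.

Bisimulation quotient by refinement:
  round 0: {{0,1,2,3,4,5,6,7}}
  round 1: {{0},{1,2},{3,6},{4},{5},{7}}
  round 2: {{0},{1,2},{3},{4},{5},{6},{7}}
Fixed point at round 3; 7 class(es).
2∈{1,2}, 1∈{1,2}

Answer: BISIMILAR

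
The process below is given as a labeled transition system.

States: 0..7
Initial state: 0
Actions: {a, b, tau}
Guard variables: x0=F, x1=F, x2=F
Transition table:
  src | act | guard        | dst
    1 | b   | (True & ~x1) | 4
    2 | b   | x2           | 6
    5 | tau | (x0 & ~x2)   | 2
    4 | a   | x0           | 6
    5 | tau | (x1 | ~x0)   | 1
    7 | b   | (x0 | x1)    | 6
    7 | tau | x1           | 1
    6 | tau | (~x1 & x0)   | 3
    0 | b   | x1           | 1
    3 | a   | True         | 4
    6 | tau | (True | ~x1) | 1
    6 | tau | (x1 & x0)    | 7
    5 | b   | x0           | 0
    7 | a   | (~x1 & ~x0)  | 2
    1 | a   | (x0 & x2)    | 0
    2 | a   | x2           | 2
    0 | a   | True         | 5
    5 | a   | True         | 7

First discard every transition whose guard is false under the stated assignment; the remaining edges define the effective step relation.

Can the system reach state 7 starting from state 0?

Guard filter leaves 7 enabled edge(s).
Layer 0: {0}
Layer 1: {5}  now seen {0,5}
Layer 2: {1,7}  now seen {0,1,5,7}
Layer 3: {2,4}  now seen {0,1,2,4,5,7}
R = {0,1,2,4,5,7}
witness 7: a·a

Answer: REACHABLE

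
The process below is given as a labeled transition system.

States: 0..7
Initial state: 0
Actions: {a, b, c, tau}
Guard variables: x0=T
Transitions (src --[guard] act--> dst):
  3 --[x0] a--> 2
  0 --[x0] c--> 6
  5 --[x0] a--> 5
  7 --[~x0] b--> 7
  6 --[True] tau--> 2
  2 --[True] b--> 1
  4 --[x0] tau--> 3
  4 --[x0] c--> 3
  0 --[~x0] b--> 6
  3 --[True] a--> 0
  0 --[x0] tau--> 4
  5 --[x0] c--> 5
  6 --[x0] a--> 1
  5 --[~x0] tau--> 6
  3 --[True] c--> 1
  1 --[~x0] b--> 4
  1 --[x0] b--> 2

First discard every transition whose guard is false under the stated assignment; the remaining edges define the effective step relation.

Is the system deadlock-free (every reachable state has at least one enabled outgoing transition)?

R = {0,1,2,3,4,6}
  0: c→6  tau→4  [2 exit(s)]
  1: b→2  [1 exit(s)]
  2: b→1  [1 exit(s)]
  3: a→0  a→2  c→1  [3 exit(s)]
  4: c→3  tau→3  [2 exit(s)]
  6: a→1  tau→2  [2 exit(s)]

Answer: DEADLOCK-FREE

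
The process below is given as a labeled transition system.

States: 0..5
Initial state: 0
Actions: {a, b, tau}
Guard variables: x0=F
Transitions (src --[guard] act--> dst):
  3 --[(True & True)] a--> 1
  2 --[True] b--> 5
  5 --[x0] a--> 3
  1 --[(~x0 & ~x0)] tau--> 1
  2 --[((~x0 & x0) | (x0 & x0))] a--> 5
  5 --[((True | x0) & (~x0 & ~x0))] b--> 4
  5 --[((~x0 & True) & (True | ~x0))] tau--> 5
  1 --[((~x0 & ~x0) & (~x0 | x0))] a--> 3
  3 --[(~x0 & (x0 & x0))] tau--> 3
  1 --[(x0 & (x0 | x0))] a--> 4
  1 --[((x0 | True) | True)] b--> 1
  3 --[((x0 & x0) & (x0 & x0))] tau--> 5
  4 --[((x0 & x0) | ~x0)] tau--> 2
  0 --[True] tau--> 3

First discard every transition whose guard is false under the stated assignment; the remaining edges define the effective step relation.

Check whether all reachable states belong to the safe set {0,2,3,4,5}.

Answer: INVARIANT VIOLATED at state 1

Analysis:
Allowed set {0,2,3,4,5}
Reachable = {0,1,3}
  0: ok
  1: ✗ unsafe
  3: ok
witness against invariant: tau·a → 1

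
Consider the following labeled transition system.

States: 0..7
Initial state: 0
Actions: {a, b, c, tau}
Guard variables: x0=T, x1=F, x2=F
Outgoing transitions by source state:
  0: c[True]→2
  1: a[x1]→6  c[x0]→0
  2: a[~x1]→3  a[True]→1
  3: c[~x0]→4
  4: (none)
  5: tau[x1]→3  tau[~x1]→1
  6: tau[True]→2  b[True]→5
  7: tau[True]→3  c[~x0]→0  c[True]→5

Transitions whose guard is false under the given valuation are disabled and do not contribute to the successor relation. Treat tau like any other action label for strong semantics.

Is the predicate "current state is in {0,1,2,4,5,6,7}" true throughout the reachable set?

Answer: INVARIANT VIOLATED at state 3

Analysis:
Inv-set: {0,1,2,4,5,6,7}
Reach set: {0,1,2,3}
  0: ✓
  1: ✓
  2: ✓
  3: outside
witness against invariant: c·a → 3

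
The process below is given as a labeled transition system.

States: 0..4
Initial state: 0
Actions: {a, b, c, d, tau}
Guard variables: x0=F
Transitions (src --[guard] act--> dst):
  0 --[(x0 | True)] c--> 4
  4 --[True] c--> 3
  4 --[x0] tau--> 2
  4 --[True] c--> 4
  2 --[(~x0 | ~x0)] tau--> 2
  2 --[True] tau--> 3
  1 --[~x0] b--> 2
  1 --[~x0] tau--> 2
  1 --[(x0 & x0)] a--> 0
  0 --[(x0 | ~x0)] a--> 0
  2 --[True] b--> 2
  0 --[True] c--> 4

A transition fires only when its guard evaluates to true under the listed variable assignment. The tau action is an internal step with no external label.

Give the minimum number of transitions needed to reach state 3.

Layered search for 3:
  depth 0: {0}
  depth 1: {4}
  depth 2: {3}
3 enters at depth 2; path c·c

Answer: 2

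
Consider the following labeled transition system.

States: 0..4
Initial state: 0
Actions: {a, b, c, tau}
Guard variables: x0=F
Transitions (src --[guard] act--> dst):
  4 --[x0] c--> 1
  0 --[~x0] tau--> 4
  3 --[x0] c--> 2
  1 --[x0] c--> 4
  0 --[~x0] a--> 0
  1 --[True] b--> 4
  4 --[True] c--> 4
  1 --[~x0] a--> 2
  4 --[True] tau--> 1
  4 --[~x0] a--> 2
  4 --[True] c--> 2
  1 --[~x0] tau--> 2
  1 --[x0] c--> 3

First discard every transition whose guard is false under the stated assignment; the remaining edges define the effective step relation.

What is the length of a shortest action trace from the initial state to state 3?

Layered search for 3:
  L0 = {0}
  L1 = {4}
  L2 = {1,2}
3 never appears.

Answer: UNREACHABLE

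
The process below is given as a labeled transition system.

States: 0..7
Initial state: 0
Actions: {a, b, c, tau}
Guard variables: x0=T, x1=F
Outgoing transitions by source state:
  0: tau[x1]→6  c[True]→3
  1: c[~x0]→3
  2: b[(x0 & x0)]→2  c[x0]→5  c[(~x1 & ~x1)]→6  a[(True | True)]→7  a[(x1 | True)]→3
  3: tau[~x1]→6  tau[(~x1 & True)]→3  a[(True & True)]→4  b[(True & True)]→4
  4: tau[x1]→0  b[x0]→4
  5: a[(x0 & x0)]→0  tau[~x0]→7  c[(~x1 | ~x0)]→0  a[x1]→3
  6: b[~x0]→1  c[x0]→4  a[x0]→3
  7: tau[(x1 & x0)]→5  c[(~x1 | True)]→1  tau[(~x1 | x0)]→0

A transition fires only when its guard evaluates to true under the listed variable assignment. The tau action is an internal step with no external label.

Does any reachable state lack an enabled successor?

Answer: DEADLOCK-FREE

Trace:
R = {0,3,4,6}
  0: c→3  [deg 1]
  3: a→4  b→4  tau→3  tau→6  [deg 4]
  4: b→4  [deg 1]
  6: a→3  c→4  [deg 2]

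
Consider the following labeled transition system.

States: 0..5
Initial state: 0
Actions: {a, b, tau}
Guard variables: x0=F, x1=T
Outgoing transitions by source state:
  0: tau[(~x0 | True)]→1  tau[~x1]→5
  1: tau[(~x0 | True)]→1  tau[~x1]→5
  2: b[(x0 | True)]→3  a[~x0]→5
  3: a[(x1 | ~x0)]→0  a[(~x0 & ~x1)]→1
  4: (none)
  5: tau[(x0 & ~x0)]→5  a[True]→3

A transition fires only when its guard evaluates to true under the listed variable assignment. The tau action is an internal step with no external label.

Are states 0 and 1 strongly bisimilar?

Answer: BISIMILAR

Analysis:
Refine partition for ~:
  π0 = {{0,1,2,3,4,5}}
  π1 = {{0,1},{2},{3,5},{4}}
  π2 = {{0,1},{2},{3},{4},{5}}
Fixed point at round 3; 5 class(es).
0∈{0,1}, 1∈{0,1}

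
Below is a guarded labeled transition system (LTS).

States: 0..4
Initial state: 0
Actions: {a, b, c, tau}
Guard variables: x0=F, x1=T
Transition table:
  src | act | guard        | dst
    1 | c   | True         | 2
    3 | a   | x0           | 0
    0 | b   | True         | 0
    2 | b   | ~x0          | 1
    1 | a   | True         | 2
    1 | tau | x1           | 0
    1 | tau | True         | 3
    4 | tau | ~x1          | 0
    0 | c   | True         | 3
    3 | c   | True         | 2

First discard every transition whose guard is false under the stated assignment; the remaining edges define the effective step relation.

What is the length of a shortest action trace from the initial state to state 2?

Layered search for 2:
  Layer 0: {0}
  Layer 1: {3}
  Layer 2: {2}
2 enters at depth 2; path c·c

Answer: 2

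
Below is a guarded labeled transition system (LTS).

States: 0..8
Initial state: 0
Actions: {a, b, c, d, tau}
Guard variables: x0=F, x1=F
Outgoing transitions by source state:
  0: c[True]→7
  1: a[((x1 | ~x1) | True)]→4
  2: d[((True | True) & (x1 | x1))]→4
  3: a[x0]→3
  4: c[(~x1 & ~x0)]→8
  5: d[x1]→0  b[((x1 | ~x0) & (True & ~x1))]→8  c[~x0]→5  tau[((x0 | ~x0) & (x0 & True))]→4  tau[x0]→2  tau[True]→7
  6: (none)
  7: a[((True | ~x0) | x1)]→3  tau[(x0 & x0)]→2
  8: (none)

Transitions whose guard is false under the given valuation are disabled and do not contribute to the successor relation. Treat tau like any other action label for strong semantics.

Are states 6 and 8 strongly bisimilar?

Refine partition for ~:
  P[0] = {{0,1,2,3,4,5,6,7,8}}
  P[1] = {{0,4},{1,7},{2,3,6,8},{5}}
  P[2] = {{0},{1},{2,3,6,8},{4},{5},{7}}
Fixed point at round 3; 6 class(es).
class of 6: {2,3,6,8}; class of 8: {2,3,6,8}

Answer: BISIMILAR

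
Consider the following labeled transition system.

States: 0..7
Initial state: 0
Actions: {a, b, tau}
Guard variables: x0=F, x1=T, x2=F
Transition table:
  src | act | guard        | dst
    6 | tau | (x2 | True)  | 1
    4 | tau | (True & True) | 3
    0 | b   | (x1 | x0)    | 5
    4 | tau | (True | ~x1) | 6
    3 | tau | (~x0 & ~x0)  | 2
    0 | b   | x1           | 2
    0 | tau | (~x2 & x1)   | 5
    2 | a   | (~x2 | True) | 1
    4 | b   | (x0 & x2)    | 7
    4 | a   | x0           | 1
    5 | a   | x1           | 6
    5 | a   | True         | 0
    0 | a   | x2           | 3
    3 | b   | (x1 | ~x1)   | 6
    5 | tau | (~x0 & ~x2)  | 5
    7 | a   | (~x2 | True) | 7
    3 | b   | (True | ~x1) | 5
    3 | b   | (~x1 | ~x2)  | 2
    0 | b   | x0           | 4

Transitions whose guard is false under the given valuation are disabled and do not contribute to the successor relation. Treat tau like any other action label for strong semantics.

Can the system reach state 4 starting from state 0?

Answer: UNREACHABLE

Analysis:
Guard filter leaves 15 enabled edge(s).
depth 0: {0}
depth 1: {2,5}  total {0,2,5}
depth 2: {1,6}  total {0,1,2,5,6}
R = {0,1,2,5,6}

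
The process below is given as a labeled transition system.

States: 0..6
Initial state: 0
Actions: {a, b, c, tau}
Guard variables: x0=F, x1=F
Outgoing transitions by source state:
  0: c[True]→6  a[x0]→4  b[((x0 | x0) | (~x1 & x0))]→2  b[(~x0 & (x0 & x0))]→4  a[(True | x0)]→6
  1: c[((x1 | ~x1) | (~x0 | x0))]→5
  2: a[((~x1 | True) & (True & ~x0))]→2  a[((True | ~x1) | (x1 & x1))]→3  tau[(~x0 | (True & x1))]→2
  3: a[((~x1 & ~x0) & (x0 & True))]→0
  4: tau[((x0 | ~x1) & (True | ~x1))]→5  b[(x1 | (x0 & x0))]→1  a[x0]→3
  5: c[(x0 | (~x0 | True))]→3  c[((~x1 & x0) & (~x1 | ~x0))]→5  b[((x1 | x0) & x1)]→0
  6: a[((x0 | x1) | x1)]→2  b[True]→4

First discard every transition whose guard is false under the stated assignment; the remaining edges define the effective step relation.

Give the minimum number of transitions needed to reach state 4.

Breadth-first toward 4:
  L0 = {0}
  L1 = {6}
  L2 = {4}
depth(4)=2, e.g. a·b

Answer: 2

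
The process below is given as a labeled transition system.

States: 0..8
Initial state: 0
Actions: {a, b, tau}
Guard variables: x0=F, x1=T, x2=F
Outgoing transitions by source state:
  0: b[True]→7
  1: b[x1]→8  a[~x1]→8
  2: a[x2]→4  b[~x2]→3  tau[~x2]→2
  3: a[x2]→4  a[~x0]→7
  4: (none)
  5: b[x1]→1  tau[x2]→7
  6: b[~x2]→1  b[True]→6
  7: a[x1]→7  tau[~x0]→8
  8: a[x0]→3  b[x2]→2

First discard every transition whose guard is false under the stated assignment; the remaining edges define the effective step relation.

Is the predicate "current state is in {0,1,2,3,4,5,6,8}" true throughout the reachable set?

Answer: INVARIANT VIOLATED at state 7

Working:
Safe = {0,1,2,3,4,5,6,8}
Reachable = {0,7,8}
  0: safe
  7: outside
  8: safe
counterexample path to 7: b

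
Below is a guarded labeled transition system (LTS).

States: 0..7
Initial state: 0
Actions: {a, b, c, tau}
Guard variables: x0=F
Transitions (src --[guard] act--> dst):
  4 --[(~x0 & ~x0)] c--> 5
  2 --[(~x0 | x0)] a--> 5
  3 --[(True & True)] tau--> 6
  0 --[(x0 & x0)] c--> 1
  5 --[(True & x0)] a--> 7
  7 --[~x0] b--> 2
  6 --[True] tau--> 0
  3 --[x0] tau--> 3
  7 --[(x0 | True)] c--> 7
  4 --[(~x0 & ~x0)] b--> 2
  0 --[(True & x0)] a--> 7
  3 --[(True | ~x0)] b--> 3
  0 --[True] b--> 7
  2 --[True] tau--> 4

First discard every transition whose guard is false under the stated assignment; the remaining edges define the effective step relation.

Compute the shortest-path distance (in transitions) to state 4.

Layered search for 4:
  L0 = {0}
  L1 = {7}
  L2 = {2}
  L3 = {4,5}
4 enters at depth 3; path b·b·tau

Answer: 3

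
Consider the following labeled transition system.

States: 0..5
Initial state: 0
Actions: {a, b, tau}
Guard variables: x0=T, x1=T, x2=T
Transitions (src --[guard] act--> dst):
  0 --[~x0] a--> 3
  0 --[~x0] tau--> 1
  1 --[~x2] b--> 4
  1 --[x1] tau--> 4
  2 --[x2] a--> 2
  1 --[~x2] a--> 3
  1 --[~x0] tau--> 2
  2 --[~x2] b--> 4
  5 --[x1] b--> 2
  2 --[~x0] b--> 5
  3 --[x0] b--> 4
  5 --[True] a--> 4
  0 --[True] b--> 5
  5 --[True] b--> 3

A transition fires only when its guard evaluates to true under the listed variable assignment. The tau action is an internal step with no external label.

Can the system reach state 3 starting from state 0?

Guard filter leaves 7 enabled edge(s).
L0 = {0}
L1 = {5}  now seen {0,5}
L2 = {2,3,4}  now seen {0,2,3,4,5}
Reach set: {0,2,3,4,5}
Path to 3: b·b

Answer: REACHABLE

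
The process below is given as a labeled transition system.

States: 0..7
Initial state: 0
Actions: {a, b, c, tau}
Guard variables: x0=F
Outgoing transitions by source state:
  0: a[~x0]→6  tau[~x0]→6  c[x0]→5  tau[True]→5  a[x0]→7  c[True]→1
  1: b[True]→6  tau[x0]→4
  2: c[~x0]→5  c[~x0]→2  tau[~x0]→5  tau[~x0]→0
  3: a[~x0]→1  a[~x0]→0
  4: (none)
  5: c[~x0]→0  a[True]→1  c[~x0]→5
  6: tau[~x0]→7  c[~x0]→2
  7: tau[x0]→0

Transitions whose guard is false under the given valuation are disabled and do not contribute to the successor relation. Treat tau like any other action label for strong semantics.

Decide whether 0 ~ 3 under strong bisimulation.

Compute ~ classes (split until stable):
  π0 = {{0,1,2,3,4,5,6,7}}
  π1 = {{0},{1},{2,6},{3},{4,7},{5}}
  π2 = {{0},{1},{2},{3},{4,7},{5},{6}}
Fixed point at round 3; 7 class(es).
class of 0: {0}; class of 3: {3}

Answer: NOT BISIMILAR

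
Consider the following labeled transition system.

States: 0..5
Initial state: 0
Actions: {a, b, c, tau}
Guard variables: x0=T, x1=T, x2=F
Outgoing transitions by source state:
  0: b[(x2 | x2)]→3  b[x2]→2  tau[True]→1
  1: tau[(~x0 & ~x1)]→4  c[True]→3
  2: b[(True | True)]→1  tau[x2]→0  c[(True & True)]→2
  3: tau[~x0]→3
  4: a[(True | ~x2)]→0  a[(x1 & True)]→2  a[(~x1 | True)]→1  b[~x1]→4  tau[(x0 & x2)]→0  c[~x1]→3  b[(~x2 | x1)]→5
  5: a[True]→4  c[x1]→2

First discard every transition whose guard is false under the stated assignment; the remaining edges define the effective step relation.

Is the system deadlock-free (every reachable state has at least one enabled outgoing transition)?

Answer: DEADLOCK at state 3

Analysis:
Reachable = {0,1,3}
  0: tau→1  [deg 1]
  1: c→3  [deg 1]
  3: ∅  [STUCK]
Path to 3: tau·c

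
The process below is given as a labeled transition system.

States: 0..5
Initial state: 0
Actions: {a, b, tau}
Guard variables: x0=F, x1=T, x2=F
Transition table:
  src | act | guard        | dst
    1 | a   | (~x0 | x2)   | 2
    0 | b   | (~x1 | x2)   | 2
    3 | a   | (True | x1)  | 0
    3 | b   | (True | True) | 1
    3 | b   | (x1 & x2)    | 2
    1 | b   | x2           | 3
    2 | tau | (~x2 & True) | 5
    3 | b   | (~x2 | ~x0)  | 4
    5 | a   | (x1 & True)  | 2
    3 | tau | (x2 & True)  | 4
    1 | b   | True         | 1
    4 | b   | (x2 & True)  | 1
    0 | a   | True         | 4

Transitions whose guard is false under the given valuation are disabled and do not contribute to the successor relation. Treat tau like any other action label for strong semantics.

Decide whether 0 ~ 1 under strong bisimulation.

Bisimulation quotient by refinement:
  round 0: {{0,1,2,3,4,5}}
  round 1: {{0,5},{1,3},{2},{4}}
  round 2: {{0},{1},{2},{3},{4},{5}}
stable after 3 split(s): 6 block(s)
0∈{0}, 1∈{1}

Answer: NOT BISIMILAR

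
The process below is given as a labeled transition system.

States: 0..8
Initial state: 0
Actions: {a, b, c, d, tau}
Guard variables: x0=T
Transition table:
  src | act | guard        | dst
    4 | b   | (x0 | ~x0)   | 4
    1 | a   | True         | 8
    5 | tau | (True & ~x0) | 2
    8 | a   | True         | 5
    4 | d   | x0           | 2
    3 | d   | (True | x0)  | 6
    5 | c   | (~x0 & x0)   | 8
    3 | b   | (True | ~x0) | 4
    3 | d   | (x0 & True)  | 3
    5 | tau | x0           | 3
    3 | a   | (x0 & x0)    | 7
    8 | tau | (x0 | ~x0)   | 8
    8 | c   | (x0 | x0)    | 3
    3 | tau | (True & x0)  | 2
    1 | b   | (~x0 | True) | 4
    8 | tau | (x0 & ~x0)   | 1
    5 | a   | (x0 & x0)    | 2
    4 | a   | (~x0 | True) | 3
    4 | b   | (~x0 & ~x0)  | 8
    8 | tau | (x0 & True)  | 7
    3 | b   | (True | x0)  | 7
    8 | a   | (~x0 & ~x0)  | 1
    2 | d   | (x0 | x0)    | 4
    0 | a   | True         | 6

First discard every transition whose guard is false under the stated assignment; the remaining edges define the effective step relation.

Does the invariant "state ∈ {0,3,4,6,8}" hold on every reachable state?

Answer: INVARIANT HOLDS

Analysis:
Safe = {0,3,4,6,8}
Reachable = {0,6}
  0: ✓
  6: ✓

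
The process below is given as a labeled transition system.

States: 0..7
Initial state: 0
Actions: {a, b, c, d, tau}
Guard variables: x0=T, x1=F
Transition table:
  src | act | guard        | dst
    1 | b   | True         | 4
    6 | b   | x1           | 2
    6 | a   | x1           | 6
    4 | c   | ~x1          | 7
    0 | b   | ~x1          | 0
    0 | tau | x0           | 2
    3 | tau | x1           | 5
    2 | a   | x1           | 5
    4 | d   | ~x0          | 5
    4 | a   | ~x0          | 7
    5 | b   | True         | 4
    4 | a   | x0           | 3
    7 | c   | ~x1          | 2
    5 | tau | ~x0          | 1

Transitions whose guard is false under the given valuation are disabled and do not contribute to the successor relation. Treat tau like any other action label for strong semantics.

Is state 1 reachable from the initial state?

Guard filter leaves 7 enabled edge(s).
depth 0: {0}
depth 1: {2}  now seen {0,2}
Reachable = {0,2}

Answer: UNREACHABLE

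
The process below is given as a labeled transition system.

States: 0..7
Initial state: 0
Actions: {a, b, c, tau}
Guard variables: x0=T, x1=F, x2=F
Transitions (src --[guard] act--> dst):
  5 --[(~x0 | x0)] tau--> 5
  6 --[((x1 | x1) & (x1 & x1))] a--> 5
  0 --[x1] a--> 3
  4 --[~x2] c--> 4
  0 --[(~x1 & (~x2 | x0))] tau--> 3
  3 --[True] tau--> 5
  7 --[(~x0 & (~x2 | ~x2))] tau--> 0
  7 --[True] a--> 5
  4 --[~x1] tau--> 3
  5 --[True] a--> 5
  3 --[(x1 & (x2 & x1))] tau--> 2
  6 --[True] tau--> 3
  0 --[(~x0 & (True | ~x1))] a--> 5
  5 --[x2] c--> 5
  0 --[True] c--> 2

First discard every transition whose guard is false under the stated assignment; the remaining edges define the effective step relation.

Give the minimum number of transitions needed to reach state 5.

Answer: 2

Working:
Breadth-first toward 5:
  Layer 0: {0}
  Layer 1: {2,3}
  Layer 2: {5}
first hit 5 at d=2 via tau·tau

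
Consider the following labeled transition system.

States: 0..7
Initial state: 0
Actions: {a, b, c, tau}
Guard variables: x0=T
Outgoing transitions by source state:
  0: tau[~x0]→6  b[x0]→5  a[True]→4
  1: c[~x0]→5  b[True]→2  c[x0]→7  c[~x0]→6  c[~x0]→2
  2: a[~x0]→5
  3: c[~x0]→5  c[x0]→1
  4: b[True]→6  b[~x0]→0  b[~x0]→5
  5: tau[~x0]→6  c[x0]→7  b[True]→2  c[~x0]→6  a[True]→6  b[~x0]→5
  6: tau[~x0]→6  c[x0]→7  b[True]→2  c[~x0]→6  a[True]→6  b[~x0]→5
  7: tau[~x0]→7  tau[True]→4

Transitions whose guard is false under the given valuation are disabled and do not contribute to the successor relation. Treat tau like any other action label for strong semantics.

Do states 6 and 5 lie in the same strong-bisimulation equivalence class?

Compute ~ classes (split until stable):
  P[0] = {{0,1,2,3,4,5,6,7}}
  P[1] = {{0},{1},{2},{3},{4},{5,6},{7}}
Fixed point at round 2; 7 class(es).
[6]={5,6}  [5]={5,6}

Answer: BISIMILAR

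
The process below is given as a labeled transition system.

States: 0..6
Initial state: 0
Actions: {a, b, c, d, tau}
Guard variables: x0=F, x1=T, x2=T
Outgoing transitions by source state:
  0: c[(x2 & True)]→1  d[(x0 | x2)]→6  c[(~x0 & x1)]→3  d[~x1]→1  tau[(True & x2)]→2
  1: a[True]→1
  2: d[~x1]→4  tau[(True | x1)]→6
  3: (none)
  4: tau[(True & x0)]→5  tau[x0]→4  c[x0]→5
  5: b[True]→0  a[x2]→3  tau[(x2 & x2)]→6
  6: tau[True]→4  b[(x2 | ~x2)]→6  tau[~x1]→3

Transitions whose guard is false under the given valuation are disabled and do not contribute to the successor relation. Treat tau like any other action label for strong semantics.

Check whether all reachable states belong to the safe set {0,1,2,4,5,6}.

Answer: INVARIANT VIOLATED at state 3

Trace:
Inv-set: {0,1,2,4,5,6}
Reach set: {0,1,2,3,4,6}
  0: safe
  1: safe
  2: safe
  3: VIOLATES
  4: safe
  6: safe
witness against invariant: c → 3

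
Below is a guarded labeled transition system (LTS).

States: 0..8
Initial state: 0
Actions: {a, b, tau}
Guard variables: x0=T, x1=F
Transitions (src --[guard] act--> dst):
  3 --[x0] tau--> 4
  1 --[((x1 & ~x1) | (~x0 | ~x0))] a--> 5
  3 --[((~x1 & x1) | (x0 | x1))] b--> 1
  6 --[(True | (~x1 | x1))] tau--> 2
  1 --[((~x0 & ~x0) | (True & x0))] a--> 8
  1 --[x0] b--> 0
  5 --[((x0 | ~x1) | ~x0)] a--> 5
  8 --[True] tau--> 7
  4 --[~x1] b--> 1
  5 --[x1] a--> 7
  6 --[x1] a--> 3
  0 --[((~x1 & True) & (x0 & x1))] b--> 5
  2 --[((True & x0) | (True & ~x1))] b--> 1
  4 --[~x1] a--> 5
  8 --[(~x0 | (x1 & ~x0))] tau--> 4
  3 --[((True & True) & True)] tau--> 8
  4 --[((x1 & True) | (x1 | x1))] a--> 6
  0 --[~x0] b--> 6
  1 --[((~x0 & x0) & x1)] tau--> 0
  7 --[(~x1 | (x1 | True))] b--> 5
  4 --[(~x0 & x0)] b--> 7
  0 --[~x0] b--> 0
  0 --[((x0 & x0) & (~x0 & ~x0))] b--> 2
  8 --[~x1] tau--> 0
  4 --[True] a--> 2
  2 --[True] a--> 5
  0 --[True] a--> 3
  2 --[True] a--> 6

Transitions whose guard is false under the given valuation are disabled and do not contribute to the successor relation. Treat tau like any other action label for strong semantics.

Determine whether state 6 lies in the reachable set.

Answer: REACHABLE

Working:
Guard filter leaves 17 enabled edge(s).
L0 = {0}
L1 = {3}  cumulative {0,3}
L2 = {1,4,8}  cumulative {0,1,3,4,8}
L3 = {2,5,7}  cumulative {0,1,2,3,4,5,7,8}
L4 = {6}  cumulative {0,1,2,3,4,5,6,7,8}
R = {0,1,2,3,4,5,6,7,8}
trace reaching 6: a·tau·a·a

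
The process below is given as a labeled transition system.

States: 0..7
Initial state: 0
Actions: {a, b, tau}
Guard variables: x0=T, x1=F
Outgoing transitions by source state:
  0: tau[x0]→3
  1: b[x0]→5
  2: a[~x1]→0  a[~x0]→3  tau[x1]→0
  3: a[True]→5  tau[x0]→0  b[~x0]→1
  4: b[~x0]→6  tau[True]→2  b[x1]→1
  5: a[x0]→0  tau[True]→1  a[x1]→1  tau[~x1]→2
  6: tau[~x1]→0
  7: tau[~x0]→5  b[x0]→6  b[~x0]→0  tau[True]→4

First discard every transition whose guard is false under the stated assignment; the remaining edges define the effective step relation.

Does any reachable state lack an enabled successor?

Answer: DEADLOCK-FREE

Working:
Reachable = {0,1,2,3,5}
  0: tau→3  [deg 1]
  1: b→5  [deg 1]
  2: a→0  [deg 1]
  3: a→5  tau→0  [deg 2]
  5: a→0  tau→1  tau→2  [deg 3]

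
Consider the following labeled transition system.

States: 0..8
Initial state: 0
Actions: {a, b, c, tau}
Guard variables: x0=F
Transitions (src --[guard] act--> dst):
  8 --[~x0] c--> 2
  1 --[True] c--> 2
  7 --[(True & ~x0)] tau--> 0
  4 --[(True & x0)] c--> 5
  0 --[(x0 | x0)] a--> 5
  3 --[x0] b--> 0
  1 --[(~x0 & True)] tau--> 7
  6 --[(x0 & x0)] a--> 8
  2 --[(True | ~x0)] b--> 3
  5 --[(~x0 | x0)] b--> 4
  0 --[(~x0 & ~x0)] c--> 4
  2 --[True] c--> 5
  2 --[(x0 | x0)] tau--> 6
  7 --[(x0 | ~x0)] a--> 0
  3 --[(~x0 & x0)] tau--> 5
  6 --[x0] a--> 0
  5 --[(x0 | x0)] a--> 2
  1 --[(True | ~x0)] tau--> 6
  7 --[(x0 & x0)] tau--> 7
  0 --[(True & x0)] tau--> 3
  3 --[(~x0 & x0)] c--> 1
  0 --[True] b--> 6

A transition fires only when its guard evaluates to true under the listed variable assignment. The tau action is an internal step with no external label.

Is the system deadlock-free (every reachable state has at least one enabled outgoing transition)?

Reachable = {0,4,6}
  0: b→6  c→4  [2 exit(s)]
  4: ∅  [no exit]
  6: ∅  [no exit]
trace reaching 4: c

Answer: DEADLOCK at state 4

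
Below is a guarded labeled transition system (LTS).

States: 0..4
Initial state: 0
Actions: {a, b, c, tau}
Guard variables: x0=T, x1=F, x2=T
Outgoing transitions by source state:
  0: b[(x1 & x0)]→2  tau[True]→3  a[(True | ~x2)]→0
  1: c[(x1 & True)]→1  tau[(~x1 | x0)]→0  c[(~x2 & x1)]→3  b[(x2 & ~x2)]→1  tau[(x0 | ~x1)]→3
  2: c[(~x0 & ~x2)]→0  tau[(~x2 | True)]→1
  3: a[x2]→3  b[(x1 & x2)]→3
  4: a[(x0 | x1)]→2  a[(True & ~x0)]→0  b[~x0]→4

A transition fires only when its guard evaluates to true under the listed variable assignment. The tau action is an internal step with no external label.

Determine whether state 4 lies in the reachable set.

7 transition(s) survive guard evaluation.
depth 0: {0}
depth 1: {3}  cumulative {0,3}
R = {0,3}

Answer: UNREACHABLE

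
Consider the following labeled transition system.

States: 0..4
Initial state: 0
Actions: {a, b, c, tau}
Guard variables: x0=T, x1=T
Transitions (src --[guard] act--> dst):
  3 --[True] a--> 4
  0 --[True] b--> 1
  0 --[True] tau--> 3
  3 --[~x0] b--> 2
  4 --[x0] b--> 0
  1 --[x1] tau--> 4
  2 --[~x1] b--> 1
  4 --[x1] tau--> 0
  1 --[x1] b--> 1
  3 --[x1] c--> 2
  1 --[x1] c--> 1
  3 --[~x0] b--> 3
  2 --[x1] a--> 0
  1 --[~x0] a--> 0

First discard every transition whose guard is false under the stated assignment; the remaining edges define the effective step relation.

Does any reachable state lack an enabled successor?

Reachable = {0,1,2,3,4}
  0: b→1  tau→3  [2 exit(s)]
  1: b→1  c→1  tau→4  [3 exit(s)]
  2: a→0  [1 exit(s)]
  3: a→4  c→2  [2 exit(s)]
  4: b→0  tau→0  [2 exit(s)]

Answer: DEADLOCK-FREE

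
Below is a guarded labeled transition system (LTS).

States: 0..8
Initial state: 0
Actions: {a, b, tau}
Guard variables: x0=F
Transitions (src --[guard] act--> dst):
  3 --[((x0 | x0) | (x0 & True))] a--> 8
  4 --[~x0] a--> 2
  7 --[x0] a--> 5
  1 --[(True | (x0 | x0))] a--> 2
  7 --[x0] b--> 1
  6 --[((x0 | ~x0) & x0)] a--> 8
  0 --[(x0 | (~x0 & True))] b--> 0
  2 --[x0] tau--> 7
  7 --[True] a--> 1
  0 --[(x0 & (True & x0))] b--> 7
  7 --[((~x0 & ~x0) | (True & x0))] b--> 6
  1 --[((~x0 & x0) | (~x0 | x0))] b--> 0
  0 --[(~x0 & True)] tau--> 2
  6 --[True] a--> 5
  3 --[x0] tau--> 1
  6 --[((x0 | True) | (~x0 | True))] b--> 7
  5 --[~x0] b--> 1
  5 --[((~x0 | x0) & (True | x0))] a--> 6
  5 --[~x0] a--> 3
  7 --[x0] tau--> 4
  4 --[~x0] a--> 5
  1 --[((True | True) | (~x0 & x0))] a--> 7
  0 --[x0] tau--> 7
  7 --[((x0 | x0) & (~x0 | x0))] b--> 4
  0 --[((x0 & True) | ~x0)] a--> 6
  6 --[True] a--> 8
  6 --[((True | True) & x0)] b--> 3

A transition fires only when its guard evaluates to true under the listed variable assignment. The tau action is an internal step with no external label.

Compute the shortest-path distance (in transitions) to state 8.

BFS to 8:
  depth 0: {0}
  depth 1: {2,6}
  depth 2: {5,7,8}
first hit 8 at d=2 via a·a

Answer: 2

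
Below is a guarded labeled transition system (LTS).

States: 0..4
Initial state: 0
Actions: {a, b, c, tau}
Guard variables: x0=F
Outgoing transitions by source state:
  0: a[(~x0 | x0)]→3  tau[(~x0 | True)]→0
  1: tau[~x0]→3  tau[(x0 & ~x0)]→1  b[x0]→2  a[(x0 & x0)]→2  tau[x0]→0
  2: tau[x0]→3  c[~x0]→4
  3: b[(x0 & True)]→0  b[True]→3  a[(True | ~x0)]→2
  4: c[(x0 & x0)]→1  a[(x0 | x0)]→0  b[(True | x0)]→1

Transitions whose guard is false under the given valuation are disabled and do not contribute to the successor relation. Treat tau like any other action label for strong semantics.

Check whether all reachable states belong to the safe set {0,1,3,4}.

Answer: INVARIANT VIOLATED at state 2

Analysis:
Allowed set {0,1,3,4}
Reachable = {0,1,2,3,4}
  0: ✓
  1: ✓
  2: outside
  3: ✓
  4: ✓
counterexample path to 2: a·a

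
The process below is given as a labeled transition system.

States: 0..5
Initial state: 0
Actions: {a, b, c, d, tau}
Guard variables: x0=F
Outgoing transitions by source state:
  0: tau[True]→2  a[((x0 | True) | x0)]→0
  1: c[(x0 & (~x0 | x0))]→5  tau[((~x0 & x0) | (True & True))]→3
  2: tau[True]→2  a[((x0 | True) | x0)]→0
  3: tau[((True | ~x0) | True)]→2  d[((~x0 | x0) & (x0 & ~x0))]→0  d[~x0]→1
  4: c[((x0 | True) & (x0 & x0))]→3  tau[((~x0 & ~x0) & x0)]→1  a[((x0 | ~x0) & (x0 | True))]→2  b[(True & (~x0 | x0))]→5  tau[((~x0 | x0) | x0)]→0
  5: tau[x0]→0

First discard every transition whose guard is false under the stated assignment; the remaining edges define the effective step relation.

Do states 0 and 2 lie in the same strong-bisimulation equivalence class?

Answer: BISIMILAR

Trace:
Compute ~ classes (split until stable):
  round 0: {{0,1,2,3,4,5}}
  round 1: {{0,2},{1},{3},{4},{5}}
5 equivalence class(es) (converged in 2)
class of 0: {0,2}; class of 2: {0,2}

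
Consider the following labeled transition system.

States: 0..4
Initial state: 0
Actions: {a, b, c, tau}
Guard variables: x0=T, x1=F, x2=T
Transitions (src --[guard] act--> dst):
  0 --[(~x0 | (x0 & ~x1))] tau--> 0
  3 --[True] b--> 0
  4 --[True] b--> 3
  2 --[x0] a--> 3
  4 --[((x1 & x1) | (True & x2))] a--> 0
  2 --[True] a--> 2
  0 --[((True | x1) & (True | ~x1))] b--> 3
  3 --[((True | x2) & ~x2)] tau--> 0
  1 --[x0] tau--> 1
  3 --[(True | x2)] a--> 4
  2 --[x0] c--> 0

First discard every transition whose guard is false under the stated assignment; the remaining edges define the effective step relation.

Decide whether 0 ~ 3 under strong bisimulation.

Answer: NOT BISIMILAR

Analysis:
Compute ~ classes (split until stable):
  π0 = {{0,1,2,3,4}}
  π1 = {{0},{1},{2},{3,4}}
  π2 = {{0},{1},{2},{3},{4}}
stable after 3 split(s): 5 block(s)
class of 0: {0}; class of 3: {3}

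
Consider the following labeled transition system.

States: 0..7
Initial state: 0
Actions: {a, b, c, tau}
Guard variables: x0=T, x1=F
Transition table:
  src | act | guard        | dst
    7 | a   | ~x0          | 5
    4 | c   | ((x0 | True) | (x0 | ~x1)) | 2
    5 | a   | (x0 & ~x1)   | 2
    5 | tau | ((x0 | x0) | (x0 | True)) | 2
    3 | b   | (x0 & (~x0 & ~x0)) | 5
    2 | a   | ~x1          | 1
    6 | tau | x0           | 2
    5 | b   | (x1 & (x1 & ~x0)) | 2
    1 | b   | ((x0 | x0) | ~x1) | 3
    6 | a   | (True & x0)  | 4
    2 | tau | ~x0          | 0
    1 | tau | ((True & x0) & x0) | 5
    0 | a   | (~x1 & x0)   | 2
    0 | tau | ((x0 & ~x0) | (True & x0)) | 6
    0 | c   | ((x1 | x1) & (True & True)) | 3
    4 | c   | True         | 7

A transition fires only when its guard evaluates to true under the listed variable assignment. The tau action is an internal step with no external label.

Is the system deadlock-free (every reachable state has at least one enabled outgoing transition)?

Answer: DEADLOCK at state 3

Trace:
Reach set: {0,1,2,3,4,5,6,7}
  0: a→2  tau→6  [2 out]
  1: b→3  tau→5  [2 out]
  2: a→1  [1 out]
  3: ∅  [no exit]
  4: c→2  c→7  [2 out]
  5: a→2  tau→2  [2 out]
  6: a→4  tau→2  [2 out]
  7: ∅  [no exit]
trace reaching 3: a·a·b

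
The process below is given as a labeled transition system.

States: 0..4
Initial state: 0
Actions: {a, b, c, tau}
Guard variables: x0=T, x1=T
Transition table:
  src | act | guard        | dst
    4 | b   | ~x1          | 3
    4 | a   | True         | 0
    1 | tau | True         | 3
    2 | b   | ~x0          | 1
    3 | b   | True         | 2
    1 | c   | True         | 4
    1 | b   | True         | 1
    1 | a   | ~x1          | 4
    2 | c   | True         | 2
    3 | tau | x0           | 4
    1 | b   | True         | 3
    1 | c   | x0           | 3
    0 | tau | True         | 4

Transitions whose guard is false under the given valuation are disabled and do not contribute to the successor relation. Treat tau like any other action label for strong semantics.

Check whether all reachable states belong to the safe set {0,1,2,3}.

Answer: INVARIANT VIOLATED at state 4

Analysis:
Safe = {0,1,2,3}
Reach set: {0,4}
  0: ✓
  4: ✗ unsafe
reach 4 via tau — violates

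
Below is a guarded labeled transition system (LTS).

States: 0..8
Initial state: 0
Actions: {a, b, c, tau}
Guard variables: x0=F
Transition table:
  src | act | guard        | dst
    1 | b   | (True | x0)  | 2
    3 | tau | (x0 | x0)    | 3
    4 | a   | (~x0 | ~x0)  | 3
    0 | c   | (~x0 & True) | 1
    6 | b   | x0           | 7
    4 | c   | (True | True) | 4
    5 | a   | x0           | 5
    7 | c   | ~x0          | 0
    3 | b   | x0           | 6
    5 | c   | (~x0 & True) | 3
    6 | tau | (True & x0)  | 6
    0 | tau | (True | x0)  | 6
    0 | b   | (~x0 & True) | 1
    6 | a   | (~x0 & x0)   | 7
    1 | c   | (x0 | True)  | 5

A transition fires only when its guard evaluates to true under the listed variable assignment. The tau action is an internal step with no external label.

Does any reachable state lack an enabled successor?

Reachable = {0,1,2,3,5,6}
  0: b→1  c→1  tau→6  [3 exit(s)]
  1: b→2  c→5  [2 exit(s)]
  2: ∅  [deadlock]
  3: ∅  [deadlock]
  5: c→3  [1 exit(s)]
  6: ∅  [deadlock]
Path to 2: c·b

Answer: DEADLOCK at state 2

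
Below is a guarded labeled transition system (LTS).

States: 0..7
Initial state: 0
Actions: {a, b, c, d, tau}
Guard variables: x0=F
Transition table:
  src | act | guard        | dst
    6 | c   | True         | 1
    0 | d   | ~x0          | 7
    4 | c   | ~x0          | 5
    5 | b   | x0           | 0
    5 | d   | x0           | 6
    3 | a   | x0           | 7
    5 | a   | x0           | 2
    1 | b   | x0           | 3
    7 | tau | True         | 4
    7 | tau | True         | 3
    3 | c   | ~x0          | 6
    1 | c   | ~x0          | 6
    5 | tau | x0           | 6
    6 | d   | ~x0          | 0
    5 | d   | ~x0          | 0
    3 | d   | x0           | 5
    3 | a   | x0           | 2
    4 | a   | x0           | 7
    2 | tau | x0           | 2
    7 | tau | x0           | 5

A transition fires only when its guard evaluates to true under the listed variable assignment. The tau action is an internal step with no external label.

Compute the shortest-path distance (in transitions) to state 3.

Answer: 2

Analysis:
Breadth-first toward 3:
  L0 = {0}
  L1 = {7}
  L2 = {3,4}
first hit 3 at d=2 via d·tau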